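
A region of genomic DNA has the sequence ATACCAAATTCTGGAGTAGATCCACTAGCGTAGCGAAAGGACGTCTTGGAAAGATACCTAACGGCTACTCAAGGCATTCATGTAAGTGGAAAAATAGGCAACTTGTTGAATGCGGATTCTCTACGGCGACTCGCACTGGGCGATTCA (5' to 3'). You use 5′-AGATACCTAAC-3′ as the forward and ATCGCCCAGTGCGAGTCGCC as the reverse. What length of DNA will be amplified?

93 bp

Scanning the template, AGATACCTAAC occurs at positions 52–62; this primer anneals to the bottom strand there with its 3' end pointing downstream.
Reverse complement of the reverse primer: GGCGACTCGCACTGGGCGAT. This occurs on the top strand at positions 125–144.
Product length = (reverse-primer end) − (forward-primer start) + 1 = 144 − 52 + 1 = 93 bp.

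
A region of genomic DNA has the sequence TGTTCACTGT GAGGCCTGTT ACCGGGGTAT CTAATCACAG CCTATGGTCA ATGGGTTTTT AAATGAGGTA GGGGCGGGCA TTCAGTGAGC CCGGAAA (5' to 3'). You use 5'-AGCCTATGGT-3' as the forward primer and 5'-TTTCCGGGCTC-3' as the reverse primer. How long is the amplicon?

59 bp

Scanning the template, AGCCTATGGT occurs at positions 39–48; this primer anneals to the bottom strand there with its 3' end pointing downstream.
Taking the reverse complement of TTTCCGGGCTC gives GAGCCCGGAAA, found at positions 87–97 on the template; the primer anneals here to the top strand with its 3' end pointing upstream.
Amplicon spans positions 39–97: 59 bp.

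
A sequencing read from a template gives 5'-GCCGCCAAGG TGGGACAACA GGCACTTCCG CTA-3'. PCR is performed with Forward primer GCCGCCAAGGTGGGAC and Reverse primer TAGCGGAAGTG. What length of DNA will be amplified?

Scanning the template, GCCGCCAAGGTGGGAC occurs at positions 1–16; this primer anneals to the bottom strand there with its 3' end pointing downstream.
Taking the reverse complement of TAGCGGAAGTG gives CACTTCCGCTA, found at positions 23–33 on the template; the primer anneals here to the top strand with its 3' end pointing upstream.
Product length = (reverse-primer end) − (forward-primer start) + 1 = 33 − 1 + 1 = 33 bp.

33 bp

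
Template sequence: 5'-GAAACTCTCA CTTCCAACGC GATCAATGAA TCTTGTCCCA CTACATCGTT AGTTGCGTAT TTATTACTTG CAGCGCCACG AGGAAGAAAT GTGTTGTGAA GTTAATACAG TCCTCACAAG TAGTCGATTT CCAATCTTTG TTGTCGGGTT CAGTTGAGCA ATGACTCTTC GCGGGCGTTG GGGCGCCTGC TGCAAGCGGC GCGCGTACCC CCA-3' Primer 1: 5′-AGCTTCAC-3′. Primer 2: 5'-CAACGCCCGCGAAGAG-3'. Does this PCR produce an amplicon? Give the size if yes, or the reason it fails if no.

Primer 1 (AGCTTCAC) does not match the top strand, and its reverse complement GTGAAGCT does not match either.
With no annealing site for primer 1, no amplification occurs.

No product — primer 1 has no binding site in the template.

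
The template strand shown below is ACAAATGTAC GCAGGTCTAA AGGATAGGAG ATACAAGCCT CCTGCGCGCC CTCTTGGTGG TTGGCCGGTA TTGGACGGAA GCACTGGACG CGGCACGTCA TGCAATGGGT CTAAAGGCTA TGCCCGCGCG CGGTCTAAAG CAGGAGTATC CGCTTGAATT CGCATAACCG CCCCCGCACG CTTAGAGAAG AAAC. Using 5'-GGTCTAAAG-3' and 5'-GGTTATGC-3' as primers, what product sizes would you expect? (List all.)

The forward primer GGTCTAAAG matches the top strand at positions 14–22, 108–116, 132–140.
The reverse primer's reverse complement is GCATAACC, matching at positions 162–169.
Each forward site pairs with the reverse site to give a product ending at position 169: sizes 156, 62, 38 bp.

156 bp, 62 bp, 38 bp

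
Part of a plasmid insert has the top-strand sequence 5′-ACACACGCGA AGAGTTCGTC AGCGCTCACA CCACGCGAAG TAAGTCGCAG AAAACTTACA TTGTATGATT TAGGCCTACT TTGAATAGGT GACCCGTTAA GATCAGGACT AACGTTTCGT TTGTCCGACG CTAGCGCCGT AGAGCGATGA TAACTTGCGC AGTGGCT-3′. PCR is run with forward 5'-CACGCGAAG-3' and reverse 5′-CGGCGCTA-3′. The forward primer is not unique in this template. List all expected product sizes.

The forward primer CACGCGAAG matches the top strand at positions 4–12, 32–40.
The reverse primer's reverse complement is TAGCGCCG, matching at positions 132–139.
Each forward site pairs with the reverse site to give a product ending at position 139: sizes 136, 108 bp.

136 bp, 108 bp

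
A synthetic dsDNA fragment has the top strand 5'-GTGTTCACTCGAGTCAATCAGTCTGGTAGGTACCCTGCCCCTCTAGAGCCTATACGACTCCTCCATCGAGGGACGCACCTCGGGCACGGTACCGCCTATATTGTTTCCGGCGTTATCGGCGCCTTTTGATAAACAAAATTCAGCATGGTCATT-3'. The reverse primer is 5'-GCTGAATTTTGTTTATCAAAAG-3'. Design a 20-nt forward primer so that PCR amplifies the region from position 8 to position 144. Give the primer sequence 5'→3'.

The reverse primer's reverse complement CTTTTGATAAACAAAATTCAGC matches the template at positions 123–144; the product starts at position 8.
The forward primer is identical to the top strand over positions 8–27: CTCGAGTCAATCAGTCTGGT.

5'-CTCGAGTCAATCAGTCTGGT-3'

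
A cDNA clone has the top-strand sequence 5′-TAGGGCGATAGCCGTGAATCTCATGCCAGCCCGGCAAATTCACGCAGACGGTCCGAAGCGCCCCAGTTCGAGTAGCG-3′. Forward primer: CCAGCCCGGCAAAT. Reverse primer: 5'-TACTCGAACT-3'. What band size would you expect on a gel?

49 bp

Scanning the template, CCAGCCCGGCAAAT occurs at positions 26–39; this primer anneals to the bottom strand there with its 3' end pointing downstream.
Reverse complement of the reverse primer: AGTTCGAGTA. This occurs on the top strand at positions 65–74.
Amplicon spans positions 26–74: 49 bp.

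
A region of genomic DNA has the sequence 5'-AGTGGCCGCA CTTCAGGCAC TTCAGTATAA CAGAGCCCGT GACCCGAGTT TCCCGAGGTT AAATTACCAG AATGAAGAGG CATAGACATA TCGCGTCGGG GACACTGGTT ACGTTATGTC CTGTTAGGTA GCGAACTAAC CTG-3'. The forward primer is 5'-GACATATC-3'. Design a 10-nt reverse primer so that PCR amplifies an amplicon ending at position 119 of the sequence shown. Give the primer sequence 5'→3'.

5'-ACATAACGTA-3'

The forward primer binds at positions 85–92; the product's 3' end on the top strand is position 119.
The reverse primer anneals to the top strand over positions 110–119, i.e. to TACGTTATGT.
Its sequence written 5'→3' is the reverse complement: ACATAACGTA.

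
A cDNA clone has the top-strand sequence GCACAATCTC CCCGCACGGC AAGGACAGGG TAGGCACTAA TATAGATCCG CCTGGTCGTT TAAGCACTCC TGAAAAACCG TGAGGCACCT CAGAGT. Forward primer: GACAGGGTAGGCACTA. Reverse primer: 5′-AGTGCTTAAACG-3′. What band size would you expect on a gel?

Forward primer GACAGGGTAGGCACTA is found on the top strand at positions 24–39.
The reverse primer's reverse complement is CGTTTAAGCACT, which matches the template at positions 57–68.
The product runs from position 24 to position 68, so its length is 68 − 24 + 1 = 45 bp.

45 bp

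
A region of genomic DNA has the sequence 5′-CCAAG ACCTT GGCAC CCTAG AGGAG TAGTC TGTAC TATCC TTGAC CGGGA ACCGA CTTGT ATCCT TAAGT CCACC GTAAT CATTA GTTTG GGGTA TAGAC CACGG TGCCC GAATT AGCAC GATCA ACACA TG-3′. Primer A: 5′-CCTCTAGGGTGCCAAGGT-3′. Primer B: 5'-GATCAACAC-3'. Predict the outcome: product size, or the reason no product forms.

No product — the primers' 3' ends point away from each other.

Primer A (CCTCTAGGGTGCCAAGGT) has reverse complement ACCTTGGCACCCTAGAGG, which matches the top strand at positions 6–23; primer A anneals to the top strand there with its 3' end pointing upstream toward position 6.
Primer B (GATCAACAC) matches the top strand directly at positions 121–129; it anneals to the bottom strand with its 3' end pointing downstream toward position 129.
The 3' ends diverge (primer A extends toward position 1, primer B toward position 132), so the primers never converge on a shared product.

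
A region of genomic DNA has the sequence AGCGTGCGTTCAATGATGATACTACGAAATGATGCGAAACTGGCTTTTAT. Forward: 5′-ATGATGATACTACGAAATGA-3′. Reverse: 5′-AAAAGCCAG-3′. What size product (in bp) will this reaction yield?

The forward primer matches the template at positions 13–32.
The reverse primer's reverse complement is CTGGCTTTT, which matches the template at positions 40–48.
Amplicon spans positions 13–48: 36 bp.

36 bp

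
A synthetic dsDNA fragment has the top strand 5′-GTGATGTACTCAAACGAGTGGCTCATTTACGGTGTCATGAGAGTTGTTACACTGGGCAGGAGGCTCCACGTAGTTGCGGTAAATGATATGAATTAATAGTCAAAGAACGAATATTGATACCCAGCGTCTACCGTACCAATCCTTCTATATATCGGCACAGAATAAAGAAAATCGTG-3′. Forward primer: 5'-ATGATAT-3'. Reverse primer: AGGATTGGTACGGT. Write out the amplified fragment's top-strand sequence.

5'-ATGATATGAATTAATAGTCAAAGAACGAATATTGATACCCAGCGTCTACCGTACCAATCCT-3'

Forward primer ATGATAT is found on the top strand at positions 83–89.
Reverse complement of the reverse primer: ACCGTACCAATCCT. This occurs on the top strand at positions 130–143.
The product is the template from position 83 through 143 (61 bp).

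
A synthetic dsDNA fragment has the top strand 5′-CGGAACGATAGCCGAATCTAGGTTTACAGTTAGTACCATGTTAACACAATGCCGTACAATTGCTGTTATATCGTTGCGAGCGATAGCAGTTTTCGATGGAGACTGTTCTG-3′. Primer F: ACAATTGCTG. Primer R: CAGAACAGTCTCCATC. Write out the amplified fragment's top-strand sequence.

5'-ACAATTGCTGTTATATCGTTGCGAGCGATAGCAGTTTTCGATGGAGACTGTTCTG-3'

Forward primer ACAATTGCTG is found on the top strand at positions 56–65.
The reverse primer's reverse complement is GATGGAGACTGTTCTG, which matches the template at positions 95–110.
The product is the template from position 56 through 110 (55 bp).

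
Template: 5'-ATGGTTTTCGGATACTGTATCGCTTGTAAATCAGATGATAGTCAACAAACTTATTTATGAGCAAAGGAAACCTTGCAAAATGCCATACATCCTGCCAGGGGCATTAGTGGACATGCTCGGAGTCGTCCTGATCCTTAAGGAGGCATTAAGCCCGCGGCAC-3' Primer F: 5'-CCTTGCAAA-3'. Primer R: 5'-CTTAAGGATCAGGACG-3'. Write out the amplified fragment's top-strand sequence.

5'-CCTTGCAAAATGCCATACATCCTGCCAGGGGCATTAGTGGACATGCTCGGAGTCGTCCTGATCCTTAAG-3'

Scanning the template, CCTTGCAAA occurs at positions 71–79; this primer anneals to the bottom strand there with its 3' end pointing downstream.
Reverse complement of the reverse primer: CGTCCTGATCCTTAAG. This occurs on the top strand at positions 124–139.
The product is the template from position 71 through 139 (69 bp).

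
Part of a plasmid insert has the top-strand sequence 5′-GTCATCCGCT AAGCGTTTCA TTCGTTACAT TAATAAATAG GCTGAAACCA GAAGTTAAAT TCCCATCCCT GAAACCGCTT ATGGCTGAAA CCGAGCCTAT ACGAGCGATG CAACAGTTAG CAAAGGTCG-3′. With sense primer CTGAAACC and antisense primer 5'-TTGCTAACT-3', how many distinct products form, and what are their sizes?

The forward primer CTGAAACC matches the top strand at positions 42–49, 69–76, 85–92.
The reverse primer's reverse complement is AGTTAGCAA, matching at positions 115–123.
Each forward site pairs with the reverse site to give a product ending at position 123: sizes 82, 55, 39 bp.

Three products: 82 bp, 55 bp, 39 bp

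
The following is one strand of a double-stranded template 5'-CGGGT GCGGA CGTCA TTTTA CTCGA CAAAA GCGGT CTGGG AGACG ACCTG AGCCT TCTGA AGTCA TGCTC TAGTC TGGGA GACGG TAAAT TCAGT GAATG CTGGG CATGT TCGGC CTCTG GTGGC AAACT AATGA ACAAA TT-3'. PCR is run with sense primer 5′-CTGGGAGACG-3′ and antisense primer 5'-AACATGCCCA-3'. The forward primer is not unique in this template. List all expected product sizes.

76 bp, 37 bp

The forward primer CTGGGAGACG matches the top strand at positions 36–45, 75–84.
The reverse primer's reverse complement is TGGGCATGTT, matching at positions 102–111.
Each forward site pairs with the reverse site to give a product ending at position 111: sizes 76, 37 bp.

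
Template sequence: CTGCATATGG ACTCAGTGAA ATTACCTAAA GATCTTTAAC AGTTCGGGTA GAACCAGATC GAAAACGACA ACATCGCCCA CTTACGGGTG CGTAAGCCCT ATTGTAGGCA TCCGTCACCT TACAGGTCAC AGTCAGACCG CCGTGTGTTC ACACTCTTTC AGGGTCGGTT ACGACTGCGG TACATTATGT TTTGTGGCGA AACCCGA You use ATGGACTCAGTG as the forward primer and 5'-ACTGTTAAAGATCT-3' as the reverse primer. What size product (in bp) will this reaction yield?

37 bp

The forward primer matches the template at positions 7–18.
The reverse primer's reverse complement is AGATCTTTAACAGT, which matches the template at positions 30–43.
Product length = (reverse-primer end) − (forward-primer start) + 1 = 43 − 7 + 1 = 37 bp.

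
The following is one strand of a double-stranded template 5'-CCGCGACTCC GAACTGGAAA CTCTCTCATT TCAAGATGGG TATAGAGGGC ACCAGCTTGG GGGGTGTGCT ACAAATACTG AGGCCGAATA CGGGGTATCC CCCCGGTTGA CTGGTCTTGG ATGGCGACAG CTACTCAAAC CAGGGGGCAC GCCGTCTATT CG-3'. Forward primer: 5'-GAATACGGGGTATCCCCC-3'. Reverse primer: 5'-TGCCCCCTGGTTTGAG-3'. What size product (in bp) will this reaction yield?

Forward primer GAATACGGGGTATCCCCC is found on the top strand at positions 86–103.
Reverse complement of the reverse primer: CTCAAACCAGGGGGCA. This occurs on the top strand at positions 134–149.
Amplicon spans positions 86–149: 64 bp.

64 bp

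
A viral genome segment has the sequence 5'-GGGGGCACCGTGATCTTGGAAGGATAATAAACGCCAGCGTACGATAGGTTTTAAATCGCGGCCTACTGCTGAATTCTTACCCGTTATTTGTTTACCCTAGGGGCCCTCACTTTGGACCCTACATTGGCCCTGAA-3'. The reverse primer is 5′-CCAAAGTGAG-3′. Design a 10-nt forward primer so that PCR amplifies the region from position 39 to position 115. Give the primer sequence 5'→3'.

5'-GTACGATAGG-3'

The reverse primer's reverse complement CTCACTTTGG matches the template at positions 106–115; the product starts at position 39.
The forward primer is identical to the top strand over positions 39–48: GTACGATAGG.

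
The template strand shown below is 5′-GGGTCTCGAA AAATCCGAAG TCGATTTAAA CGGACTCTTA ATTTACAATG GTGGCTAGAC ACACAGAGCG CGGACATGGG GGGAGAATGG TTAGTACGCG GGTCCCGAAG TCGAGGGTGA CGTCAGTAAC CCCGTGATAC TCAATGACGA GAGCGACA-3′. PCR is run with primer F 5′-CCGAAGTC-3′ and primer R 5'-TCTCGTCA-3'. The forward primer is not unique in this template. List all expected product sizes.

The forward primer CCGAAGTC matches the top strand at positions 15–22, 105–112.
The reverse primer's reverse complement is TGACGAGA, matching at positions 145–152.
Each forward site pairs with the reverse site to give a product ending at position 152: sizes 138, 48 bp.

138 bp, 48 bp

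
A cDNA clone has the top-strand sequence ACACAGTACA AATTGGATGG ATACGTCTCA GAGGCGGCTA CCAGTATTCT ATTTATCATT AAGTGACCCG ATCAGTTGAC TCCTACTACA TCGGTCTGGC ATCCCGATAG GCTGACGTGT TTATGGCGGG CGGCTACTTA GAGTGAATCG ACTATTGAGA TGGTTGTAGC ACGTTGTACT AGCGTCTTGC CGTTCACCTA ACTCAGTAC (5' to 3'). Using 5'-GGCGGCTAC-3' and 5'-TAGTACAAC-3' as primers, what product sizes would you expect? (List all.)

The forward primer GGCGGCTAC matches the top strand at positions 33–41, 129–137.
The reverse primer's reverse complement is GTTGTACTA, matching at positions 173–181.
Each forward site pairs with the reverse site to give a product ending at position 181: sizes 149, 53 bp.

149 bp, 53 bp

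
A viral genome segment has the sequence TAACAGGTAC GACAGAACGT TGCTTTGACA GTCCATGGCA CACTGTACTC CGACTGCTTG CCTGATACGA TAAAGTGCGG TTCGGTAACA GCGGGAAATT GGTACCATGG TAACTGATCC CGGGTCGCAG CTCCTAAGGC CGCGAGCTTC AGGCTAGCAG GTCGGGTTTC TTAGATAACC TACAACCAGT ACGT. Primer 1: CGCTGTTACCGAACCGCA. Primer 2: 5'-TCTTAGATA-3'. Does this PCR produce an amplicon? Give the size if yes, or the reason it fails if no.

Primer 1 (CGCTGTTACCGAACCGCA) has reverse complement TGCGGTTCGGTAACAGCG, which matches the top strand at positions 76–93; primer 1 anneals to the top strand there with its 3' end pointing upstream toward position 76.
Primer 2 (TCTTAGATA) matches the top strand directly at positions 169–177; it anneals to the bottom strand with its 3' end pointing downstream toward position 177.
The 3' ends diverge (primer 1 extends toward position 1, primer 2 toward position 194), so the primers never converge on a shared product.

No product — the primers' 3' ends point away from each other.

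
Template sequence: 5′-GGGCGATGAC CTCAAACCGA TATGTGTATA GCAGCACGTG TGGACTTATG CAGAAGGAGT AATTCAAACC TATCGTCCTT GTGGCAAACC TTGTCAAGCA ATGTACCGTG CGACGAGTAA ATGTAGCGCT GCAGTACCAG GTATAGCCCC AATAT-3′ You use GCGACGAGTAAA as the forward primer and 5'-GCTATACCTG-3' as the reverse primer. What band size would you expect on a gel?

38 bp

Scanning the template, GCGACGAGTAAA occurs at positions 110–121; this primer anneals to the bottom strand there with its 3' end pointing downstream.
Reverse complement of the reverse primer: CAGGTATAGC. This occurs on the top strand at positions 138–147.
The product runs from position 110 to position 147, so its length is 147 − 110 + 1 = 38 bp.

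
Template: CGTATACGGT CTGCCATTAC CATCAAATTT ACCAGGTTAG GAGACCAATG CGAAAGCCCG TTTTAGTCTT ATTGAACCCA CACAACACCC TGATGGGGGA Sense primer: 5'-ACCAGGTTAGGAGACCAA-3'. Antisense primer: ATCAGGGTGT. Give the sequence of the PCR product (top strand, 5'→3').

The forward primer matches the template at positions 31–48.
Taking the reverse complement of ATCAGGGTGT gives ACACCCTGAT, found at positions 85–94 on the template; the primer anneals here to the top strand with its 3' end pointing upstream.
The product is the template from position 31 through 94 (64 bp).

5'-ACCAGGTTAGGAGACCAATGCGAAAGCCCGTTTTAGTCTTATTGAACCCACACAACACCCTGAT-3'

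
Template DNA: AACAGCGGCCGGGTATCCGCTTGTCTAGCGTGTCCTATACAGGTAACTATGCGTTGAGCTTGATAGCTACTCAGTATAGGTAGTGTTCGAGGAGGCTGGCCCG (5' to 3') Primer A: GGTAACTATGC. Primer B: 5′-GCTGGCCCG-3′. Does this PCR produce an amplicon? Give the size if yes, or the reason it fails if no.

No product — both primers anneal to the same strand and extend in the same direction.

Primer A (GGTAACTATGC) matches the top strand at positions 42–52 (3' end points downstream).
Primer B (GCTGGCCCG) also matches the top strand directly, at positions 95–103 — its reverse complement CGGGCCAGC is not present.
Both primers anneal to the bottom strand with 3' ends pointing the same way, so neither can prime synthesis back toward the other.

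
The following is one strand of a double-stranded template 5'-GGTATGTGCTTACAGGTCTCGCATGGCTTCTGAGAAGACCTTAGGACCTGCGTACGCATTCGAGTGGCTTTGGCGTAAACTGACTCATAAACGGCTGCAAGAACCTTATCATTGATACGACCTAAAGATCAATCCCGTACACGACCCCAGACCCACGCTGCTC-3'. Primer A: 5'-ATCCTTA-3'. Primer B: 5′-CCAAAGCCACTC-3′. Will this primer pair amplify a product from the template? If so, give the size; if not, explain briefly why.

No product — primer A has no binding site in the template.

Primer A (ATCCTTA) does not match the top strand, and its reverse complement TAAGGAT does not match either.
With no annealing site for primer A, no amplification occurs.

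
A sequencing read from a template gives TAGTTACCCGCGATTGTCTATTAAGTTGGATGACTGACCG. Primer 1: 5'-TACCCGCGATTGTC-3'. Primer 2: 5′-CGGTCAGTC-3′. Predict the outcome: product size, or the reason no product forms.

Yes — a 36 bp product.

Primer 1 (TACCCGCGATTGTC) matches the top strand at positions 5–18; it acts as a forward primer.
Primer 2's reverse complement is GACTGACCG, matching the top strand at positions 32–40; it acts as a reverse primer.
The 3' ends face each other across positions 5–40, giving a 36 bp product.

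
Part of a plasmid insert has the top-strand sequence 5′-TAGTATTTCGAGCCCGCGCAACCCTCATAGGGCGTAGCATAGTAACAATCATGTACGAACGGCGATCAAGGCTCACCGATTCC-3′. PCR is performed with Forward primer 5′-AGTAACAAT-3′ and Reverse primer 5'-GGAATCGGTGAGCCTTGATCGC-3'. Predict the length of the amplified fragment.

Scanning the template, AGTAACAAT occurs at positions 41–49; this primer anneals to the bottom strand there with its 3' end pointing downstream.
The reverse primer's reverse complement is GCGATCAAGGCTCACCGATTCC, which matches the template at positions 62–83.
The product runs from position 41 to position 83, so its length is 83 − 41 + 1 = 43 bp.

43 bp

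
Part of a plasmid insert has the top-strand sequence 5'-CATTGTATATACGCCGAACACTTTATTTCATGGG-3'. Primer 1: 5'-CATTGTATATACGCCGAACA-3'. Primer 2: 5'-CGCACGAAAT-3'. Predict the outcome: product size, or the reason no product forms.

Primer 2 (CGCACGAAAT) does not match the top strand, and its reverse complement ATTTCGTGCG does not match either.
With no annealing site for primer 2, no amplification occurs.

No product — primer 2 has no binding site in the template.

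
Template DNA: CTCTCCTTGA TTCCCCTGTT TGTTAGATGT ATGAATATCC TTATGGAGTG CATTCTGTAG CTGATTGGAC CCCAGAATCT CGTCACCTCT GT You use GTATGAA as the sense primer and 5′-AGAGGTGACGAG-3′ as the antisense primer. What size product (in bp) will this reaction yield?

Scanning the template, GTATGAA occurs at positions 29–35; this primer anneals to the bottom strand there with its 3' end pointing downstream.
Taking the reverse complement of AGAGGTGACGAG gives CTCGTCACCTCT, found at positions 79–90 on the template; the primer anneals here to the top strand with its 3' end pointing upstream.
Product length = (reverse-primer end) − (forward-primer start) + 1 = 90 − 29 + 1 = 62 bp.

62 bp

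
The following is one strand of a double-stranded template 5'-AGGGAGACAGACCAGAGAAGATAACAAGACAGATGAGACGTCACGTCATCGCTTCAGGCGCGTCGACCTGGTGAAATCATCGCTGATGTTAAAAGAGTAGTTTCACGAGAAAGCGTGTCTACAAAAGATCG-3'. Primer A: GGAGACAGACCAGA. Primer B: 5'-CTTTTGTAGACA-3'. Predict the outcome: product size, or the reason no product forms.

Primer A (GGAGACAGACCAGA) matches the top strand at positions 3–16; it acts as a forward primer.
Primer B's reverse complement is TGTCTACAAAAG, matching the top strand at positions 116–127; it acts as a reverse primer.
The 3' ends face each other across positions 3–127, giving a 125 bp product.

Yes — a 125 bp product.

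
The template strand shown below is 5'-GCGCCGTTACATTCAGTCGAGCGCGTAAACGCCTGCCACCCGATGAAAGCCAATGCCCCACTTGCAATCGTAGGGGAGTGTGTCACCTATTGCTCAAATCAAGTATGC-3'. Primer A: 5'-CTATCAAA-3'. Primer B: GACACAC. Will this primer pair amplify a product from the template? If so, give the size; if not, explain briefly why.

No product — primer A has no binding site in the template.

Primer A (CTATCAAA) does not match the top strand, and its reverse complement TTTGATAG does not match either.
With no annealing site for primer A, no amplification occurs.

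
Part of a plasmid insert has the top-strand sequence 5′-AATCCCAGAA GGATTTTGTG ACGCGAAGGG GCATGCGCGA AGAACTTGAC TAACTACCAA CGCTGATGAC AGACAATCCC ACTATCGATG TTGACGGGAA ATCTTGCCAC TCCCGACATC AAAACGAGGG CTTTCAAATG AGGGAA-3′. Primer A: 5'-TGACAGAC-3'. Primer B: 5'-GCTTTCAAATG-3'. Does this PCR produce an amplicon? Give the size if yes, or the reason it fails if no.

Primer A (TGACAGAC) matches the top strand at positions 67–74 (3' end points downstream).
Primer B (GCTTTCAAATG) also matches the top strand directly, at positions 130–140 — its reverse complement CATTTGAAAGC is not present.
Both primers anneal to the bottom strand with 3' ends pointing the same way, so neither can prime synthesis back toward the other.

No product — both primers anneal to the same strand and extend in the same direction.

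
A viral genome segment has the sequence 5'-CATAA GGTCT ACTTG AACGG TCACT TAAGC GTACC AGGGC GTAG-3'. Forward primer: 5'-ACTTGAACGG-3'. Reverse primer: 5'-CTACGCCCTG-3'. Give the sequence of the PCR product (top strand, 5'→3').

Forward primer ACTTGAACGG is found on the top strand at positions 11–20.
Reverse complement of the reverse primer: CAGGGCGTAG. This occurs on the top strand at positions 35–44.
The product is the template from position 11 through 44 (34 bp).

5'-ACTTGAACGGTCACTTAAGCGTACCAGGGCGTAG-3'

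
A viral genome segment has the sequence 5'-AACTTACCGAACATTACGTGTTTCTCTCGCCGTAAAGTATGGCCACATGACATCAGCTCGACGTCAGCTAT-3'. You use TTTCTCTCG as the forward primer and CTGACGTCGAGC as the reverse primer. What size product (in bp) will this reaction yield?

47 bp

Forward primer TTTCTCTCG is found on the top strand at positions 21–29.
The reverse primer's reverse complement is GCTCGACGTCAG, which matches the template at positions 56–67.
Product length = (reverse-primer end) − (forward-primer start) + 1 = 67 − 21 + 1 = 47 bp.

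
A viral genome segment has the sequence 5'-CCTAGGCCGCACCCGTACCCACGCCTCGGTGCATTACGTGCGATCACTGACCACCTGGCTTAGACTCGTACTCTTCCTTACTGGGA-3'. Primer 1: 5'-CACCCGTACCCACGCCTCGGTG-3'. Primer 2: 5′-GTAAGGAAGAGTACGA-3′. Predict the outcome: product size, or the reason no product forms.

Primer 1 (CACCCGTACCCACGCCTCGGTG) matches the top strand at positions 10–31; it acts as a forward primer.
Primer 2's reverse complement is TCGTACTCTTCCTTAC, matching the top strand at positions 66–81; it acts as a reverse primer.
The 3' ends face each other across positions 10–81, giving a 72 bp product.

Yes — a 72 bp product.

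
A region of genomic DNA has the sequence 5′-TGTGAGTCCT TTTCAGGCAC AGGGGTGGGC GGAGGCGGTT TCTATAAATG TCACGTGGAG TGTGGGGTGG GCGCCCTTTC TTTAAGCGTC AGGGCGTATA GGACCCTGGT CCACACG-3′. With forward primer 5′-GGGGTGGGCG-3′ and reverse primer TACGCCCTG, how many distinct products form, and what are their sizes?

Two products: 77 bp, 35 bp

The forward primer GGGGTGGGCG matches the top strand at positions 22–31, 64–73.
The reverse primer's reverse complement is CAGGGCGTA, matching at positions 90–98.
Each forward site pairs with the reverse site to give a product ending at position 98: sizes 77, 35 bp.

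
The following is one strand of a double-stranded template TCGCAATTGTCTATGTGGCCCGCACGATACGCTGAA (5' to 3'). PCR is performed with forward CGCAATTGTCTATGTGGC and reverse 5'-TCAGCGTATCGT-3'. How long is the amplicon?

Scanning the template, CGCAATTGTCTATGTGGC occurs at positions 2–19; this primer anneals to the bottom strand there with its 3' end pointing downstream.
The reverse primer's reverse complement is ACGATACGCTGA, which matches the template at positions 24–35.
Product length = (reverse-primer end) − (forward-primer start) + 1 = 35 − 2 + 1 = 34 bp.

34 bp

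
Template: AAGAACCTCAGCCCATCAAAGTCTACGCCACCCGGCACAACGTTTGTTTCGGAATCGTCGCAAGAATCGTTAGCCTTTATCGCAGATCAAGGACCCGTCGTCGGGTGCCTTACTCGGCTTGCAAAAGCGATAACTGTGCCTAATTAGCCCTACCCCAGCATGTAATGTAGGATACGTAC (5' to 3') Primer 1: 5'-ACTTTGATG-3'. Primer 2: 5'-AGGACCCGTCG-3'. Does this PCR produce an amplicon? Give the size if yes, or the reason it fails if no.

No product — the primers' 3' ends point away from each other.

Primer 1 (ACTTTGATG) has reverse complement CATCAAAGT, which matches the top strand at positions 14–22; primer 1 anneals to the top strand there with its 3' end pointing upstream toward position 14.
Primer 2 (AGGACCCGTCG) matches the top strand directly at positions 90–100; it anneals to the bottom strand with its 3' end pointing downstream toward position 100.
The 3' ends diverge (primer 1 extends toward position 1, primer 2 toward position 179), so the primers never converge on a shared product.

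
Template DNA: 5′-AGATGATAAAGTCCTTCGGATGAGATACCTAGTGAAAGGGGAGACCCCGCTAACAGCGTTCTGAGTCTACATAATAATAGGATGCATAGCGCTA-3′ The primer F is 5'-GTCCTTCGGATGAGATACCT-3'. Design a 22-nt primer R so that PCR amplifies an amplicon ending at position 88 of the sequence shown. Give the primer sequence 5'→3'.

The forward primer binds at positions 11–30; the product's 3' end on the top strand is position 88.
The reverse primer anneals to the top strand over positions 67–88, i.e. to CTACATAATAATAGGATGCATA.
Its sequence written 5'→3' is the reverse complement: TATGCATCCTATTATTATGTAG.

5'-TATGCATCCTATTATTATGTAG-3'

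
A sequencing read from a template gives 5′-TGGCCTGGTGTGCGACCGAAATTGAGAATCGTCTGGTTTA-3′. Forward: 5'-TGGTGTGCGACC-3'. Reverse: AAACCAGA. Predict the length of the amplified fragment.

34 bp

The forward primer matches the template at positions 6–17.
Reverse complement of the reverse primer: TCTGGTTT. This occurs on the top strand at positions 32–39.
The product runs from position 6 to position 39, so its length is 39 − 6 + 1 = 34 bp.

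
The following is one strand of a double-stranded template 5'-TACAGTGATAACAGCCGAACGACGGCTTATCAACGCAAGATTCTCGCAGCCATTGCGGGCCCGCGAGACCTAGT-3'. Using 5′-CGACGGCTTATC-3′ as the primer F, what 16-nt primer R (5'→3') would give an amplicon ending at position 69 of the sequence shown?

5'-GTCTCGCGGGCCCGCA-3'

The forward primer binds at positions 20–31; the product's 3' end on the top strand is position 69.
The reverse primer anneals to the top strand over positions 54–69, i.e. to TGCGGGCCCGCGAGAC.
Its sequence written 5'→3' is the reverse complement: GTCTCGCGGGCCCGCA.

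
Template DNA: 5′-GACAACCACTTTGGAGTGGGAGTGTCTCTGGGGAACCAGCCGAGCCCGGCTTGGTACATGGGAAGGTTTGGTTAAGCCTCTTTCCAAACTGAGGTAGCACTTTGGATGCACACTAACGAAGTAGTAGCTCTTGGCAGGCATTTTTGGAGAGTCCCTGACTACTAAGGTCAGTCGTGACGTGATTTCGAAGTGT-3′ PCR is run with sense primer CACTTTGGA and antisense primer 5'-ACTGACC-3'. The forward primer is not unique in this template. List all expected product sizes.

166 bp, 75 bp

The forward primer CACTTTGGA matches the top strand at positions 7–15, 98–106.
The reverse primer's reverse complement is GGTCAGT, matching at positions 166–172.
Each forward site pairs with the reverse site to give a product ending at position 172: sizes 166, 75 bp.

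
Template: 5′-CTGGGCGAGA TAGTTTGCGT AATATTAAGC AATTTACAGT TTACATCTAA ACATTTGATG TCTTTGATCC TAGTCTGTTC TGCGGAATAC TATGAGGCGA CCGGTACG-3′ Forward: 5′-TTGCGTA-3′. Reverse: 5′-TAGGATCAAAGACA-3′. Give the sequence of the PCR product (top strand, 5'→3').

Forward primer TTGCGTA is found on the top strand at positions 15–21.
Taking the reverse complement of TAGGATCAAAGACA gives TGTCTTTGATCCTA, found at positions 59–72 on the template; the primer anneals here to the top strand with its 3' end pointing upstream.
The product is the template from position 15 through 72 (58 bp).

5'-TTGCGTAATATTAAGCAATTTACAGTTTACATCTAAACATTTGATGTCTTTGATCCTA-3'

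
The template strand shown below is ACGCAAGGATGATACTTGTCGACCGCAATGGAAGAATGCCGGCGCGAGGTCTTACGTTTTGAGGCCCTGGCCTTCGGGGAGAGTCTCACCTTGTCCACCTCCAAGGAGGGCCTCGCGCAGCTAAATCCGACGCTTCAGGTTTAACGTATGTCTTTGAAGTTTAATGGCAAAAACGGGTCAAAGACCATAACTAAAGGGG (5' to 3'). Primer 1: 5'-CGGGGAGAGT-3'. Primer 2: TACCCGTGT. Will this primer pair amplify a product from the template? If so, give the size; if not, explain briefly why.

Primer 2 (TACCCGTGT) does not match the top strand, and its reverse complement ACACGGGTA does not match either.
With no annealing site for primer 2, no amplification occurs.

No product — primer 2 has no binding site in the template.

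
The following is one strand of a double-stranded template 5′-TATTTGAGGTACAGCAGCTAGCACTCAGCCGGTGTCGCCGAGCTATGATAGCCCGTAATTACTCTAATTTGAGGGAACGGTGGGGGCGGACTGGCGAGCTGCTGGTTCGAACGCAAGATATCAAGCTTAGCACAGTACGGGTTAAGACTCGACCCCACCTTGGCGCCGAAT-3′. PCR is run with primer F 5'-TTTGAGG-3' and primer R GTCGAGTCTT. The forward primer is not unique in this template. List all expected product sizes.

151 bp, 86 bp

The forward primer TTTGAGG matches the top strand at positions 3–9, 68–74.
The reverse primer's reverse complement is AAGACTCGAC, matching at positions 144–153.
Each forward site pairs with the reverse site to give a product ending at position 153: sizes 151, 86 bp.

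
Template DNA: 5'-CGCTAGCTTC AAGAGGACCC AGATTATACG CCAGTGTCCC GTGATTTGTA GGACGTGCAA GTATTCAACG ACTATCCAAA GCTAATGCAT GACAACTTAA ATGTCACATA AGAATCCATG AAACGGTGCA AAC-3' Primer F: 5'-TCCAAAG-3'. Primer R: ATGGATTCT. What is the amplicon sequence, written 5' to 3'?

Forward primer TCCAAAG is found on the top strand at positions 75–81.
Taking the reverse complement of ATGGATTCT gives AGAATCCAT, found at positions 111–119 on the template; the primer anneals here to the top strand with its 3' end pointing upstream.
The product is the template from position 75 through 119 (45 bp).

5'-TCCAAAGCTAATGCATGACAACTTAAATGTCACATAAGAATCCAT-3'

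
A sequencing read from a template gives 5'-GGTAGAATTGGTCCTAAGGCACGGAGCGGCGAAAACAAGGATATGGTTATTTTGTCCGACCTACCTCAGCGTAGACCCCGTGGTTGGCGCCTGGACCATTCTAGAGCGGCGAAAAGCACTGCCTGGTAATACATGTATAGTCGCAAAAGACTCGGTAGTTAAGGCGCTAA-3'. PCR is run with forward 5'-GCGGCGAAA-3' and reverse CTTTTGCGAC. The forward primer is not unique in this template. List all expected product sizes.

The forward primer GCGGCGAAA matches the top strand at positions 26–34, 106–114.
The reverse primer's reverse complement is GTCGCAAAAG, matching at positions 140–149.
Each forward site pairs with the reverse site to give a product ending at position 149: sizes 124, 44 bp.

124 bp, 44 bp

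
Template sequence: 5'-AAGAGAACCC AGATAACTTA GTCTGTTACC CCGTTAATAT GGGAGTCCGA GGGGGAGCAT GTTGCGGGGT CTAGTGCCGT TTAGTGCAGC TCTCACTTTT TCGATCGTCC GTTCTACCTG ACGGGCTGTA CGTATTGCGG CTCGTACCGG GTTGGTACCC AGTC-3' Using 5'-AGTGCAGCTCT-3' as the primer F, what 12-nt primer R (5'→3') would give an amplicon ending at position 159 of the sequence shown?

The forward primer binds at positions 83–93; the product's 3' end on the top strand is position 159.
The reverse primer anneals to the top strand over positions 148–159, i.e. to CGGGTTGGTACC.
Its sequence written 5'→3' is the reverse complement: GGTACCAACCCG.

5'-GGTACCAACCCG-3'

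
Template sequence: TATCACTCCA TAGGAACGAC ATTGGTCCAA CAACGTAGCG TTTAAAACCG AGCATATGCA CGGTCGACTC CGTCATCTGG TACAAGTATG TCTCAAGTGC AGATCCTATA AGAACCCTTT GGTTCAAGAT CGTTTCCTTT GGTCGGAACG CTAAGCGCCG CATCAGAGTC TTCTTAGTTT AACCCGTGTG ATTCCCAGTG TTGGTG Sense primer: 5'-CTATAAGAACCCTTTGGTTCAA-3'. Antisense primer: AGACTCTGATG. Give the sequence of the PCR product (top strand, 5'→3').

The forward primer matches the template at positions 106–127.
Taking the reverse complement of AGACTCTGATG gives CATCAGAGTCT, found at positions 161–171 on the template; the primer anneals here to the top strand with its 3' end pointing upstream.
The product is the template from position 106 through 171 (66 bp).

5'-CTATAAGAACCCTTTGGTTCAAGATCGTTTCCTTTGGTCGGAACGCTAAGCGCCGCATCAGAGTCT-3'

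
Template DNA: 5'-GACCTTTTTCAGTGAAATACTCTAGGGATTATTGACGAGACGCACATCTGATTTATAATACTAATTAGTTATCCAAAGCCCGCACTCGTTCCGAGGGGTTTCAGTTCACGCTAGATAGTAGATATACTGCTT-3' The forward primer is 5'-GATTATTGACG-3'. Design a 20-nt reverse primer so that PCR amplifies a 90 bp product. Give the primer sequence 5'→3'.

5'-ATCTAGCGTGAACTGAAACC-3'

The forward primer binds at positions 27–37, so a 90 bp product ends at position 27 + 90 − 1 = 116.
The reverse primer anneals to the top strand over positions 97–116, i.e. to GGTTTCAGTTCACGCTAGAT.
Its sequence written 5'→3' is the reverse complement: ATCTAGCGTGAACTGAAACC.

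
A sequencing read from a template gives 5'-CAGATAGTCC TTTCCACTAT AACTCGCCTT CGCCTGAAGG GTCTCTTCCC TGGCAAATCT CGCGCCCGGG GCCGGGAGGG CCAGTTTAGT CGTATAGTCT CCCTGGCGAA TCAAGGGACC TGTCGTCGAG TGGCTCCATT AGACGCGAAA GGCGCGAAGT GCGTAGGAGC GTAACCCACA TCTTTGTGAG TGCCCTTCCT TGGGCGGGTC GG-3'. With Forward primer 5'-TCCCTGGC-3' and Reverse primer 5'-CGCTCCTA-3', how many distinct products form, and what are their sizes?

Two products: 125 bp, 72 bp

The forward primer TCCCTGGC matches the top strand at positions 47–54, 100–107.
The reverse primer's reverse complement is TAGGAGCG, matching at positions 164–171.
Each forward site pairs with the reverse site to give a product ending at position 171: sizes 125, 72 bp.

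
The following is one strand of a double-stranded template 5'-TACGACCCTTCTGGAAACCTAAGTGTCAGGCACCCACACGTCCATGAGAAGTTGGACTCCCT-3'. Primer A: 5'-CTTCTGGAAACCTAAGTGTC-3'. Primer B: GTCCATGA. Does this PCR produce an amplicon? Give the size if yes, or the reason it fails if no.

No product — both primers anneal to the same strand and extend in the same direction.

Primer A (CTTCTGGAAACCTAAGTGTC) matches the top strand at positions 8–27 (3' end points downstream).
Primer B (GTCCATGA) also matches the top strand directly, at positions 40–47 — its reverse complement TCATGGAC is not present.
Both primers anneal to the bottom strand with 3' ends pointing the same way, so neither can prime synthesis back toward the other.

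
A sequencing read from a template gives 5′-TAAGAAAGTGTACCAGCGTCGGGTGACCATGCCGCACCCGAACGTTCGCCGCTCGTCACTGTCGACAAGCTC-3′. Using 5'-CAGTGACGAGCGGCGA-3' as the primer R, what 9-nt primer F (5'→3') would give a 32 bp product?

5'-TGCCGCACC-3'

The reverse primer's reverse complement TCGCCGCTCGTCACTG matches the template at positions 46–61, so the product ends at position 61.
A 32 bp product then starts at position 61 − 32 + 1 = 30.
The forward primer is identical to the top strand there: TGCCGCACC.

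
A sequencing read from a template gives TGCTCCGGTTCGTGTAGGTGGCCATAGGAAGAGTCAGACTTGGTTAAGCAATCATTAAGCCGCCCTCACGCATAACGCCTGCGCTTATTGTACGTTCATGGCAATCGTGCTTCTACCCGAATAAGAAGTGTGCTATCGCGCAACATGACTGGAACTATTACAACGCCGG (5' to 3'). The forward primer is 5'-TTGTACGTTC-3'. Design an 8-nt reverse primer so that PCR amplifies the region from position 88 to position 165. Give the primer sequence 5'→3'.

The product's 3' end on the top strand is position 165.
The reverse primer anneals to the top strand over positions 158–165, i.e. to TTACAACG.
Its sequence written 5'→3' is the reverse complement: CGTTGTAA.

5'-CGTTGTAA-3'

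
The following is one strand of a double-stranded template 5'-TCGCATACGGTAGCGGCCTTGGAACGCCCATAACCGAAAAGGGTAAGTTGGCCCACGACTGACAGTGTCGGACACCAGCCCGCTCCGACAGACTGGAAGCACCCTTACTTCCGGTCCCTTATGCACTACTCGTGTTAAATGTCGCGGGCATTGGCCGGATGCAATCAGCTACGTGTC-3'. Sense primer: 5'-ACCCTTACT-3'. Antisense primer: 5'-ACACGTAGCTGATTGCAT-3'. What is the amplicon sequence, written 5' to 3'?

Forward primer ACCCTTACT is found on the top strand at positions 101–109.
The reverse primer's reverse complement is ATGCAATCAGCTACGTGT, which matches the template at positions 159–176.
The product is the template from position 101 through 176 (76 bp).

5'-ACCCTTACTTCCGGTCCCTTATGCACTACTCGTGTTAAATGTCGCGGGCATTGGCCGGATGCAATCAGCTACGTGT-3'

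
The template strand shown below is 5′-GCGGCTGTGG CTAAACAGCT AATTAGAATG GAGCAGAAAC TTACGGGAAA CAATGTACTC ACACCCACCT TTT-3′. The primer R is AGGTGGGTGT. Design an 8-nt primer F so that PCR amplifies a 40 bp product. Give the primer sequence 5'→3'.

The reverse primer's reverse complement ACACCCACCT matches the template at positions 61–70, so the product ends at position 70.
A 40 bp product then starts at position 70 − 40 + 1 = 31.
The forward primer is identical to the top strand there: GAGCAGAA.

5'-GAGCAGAA-3'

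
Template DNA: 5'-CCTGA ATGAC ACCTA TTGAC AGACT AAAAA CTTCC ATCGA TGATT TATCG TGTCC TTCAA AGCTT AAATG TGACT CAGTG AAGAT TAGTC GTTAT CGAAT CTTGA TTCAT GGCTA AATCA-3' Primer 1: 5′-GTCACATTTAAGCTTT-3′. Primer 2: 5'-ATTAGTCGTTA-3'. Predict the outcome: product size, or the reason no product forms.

No product — the primers' 3' ends point away from each other.

Primer 1 (GTCACATTTAAGCTTT) has reverse complement AAAGCTTAAATGTGAC, which matches the top strand at positions 59–74; primer 1 anneals to the top strand there with its 3' end pointing upstream toward position 59.
Primer 2 (ATTAGTCGTTA) matches the top strand directly at positions 84–94; it anneals to the bottom strand with its 3' end pointing downstream toward position 94.
The 3' ends diverge (primer 1 extends toward position 1, primer 2 toward position 120), so the primers never converge on a shared product.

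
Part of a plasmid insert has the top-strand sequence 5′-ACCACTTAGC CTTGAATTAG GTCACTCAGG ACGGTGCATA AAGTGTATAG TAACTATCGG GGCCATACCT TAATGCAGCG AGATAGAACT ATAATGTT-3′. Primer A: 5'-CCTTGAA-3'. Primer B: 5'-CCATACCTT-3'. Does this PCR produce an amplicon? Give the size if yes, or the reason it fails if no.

Primer A (CCTTGAA) matches the top strand at positions 10–16 (3' end points downstream).
Primer B (CCATACCTT) also matches the top strand directly, at positions 63–71 — its reverse complement AAGGTATGG is not present.
Both primers anneal to the bottom strand with 3' ends pointing the same way, so neither can prime synthesis back toward the other.

No product — both primers anneal to the same strand and extend in the same direction.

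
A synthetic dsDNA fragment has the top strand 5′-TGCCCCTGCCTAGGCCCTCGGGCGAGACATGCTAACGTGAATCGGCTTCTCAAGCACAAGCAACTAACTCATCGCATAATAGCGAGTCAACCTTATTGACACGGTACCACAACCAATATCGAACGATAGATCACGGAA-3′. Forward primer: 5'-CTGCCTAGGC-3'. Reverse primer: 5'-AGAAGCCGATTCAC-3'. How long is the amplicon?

Scanning the template, CTGCCTAGGC occurs at positions 6–15; this primer anneals to the bottom strand there with its 3' end pointing downstream.
Taking the reverse complement of AGAAGCCGATTCAC gives GTGAATCGGCTTCT, found at positions 37–50 on the template; the primer anneals here to the top strand with its 3' end pointing upstream.
Amplicon spans positions 6–50: 45 bp.

45 bp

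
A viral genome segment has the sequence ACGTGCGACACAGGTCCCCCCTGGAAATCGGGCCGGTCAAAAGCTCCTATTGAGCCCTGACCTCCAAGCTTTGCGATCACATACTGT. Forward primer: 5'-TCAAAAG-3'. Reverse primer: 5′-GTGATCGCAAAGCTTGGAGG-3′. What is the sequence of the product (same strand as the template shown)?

5'-TCAAAAGCTCCTATTGAGCCCTGACCTCCAAGCTTTGCGATCAC-3'

The forward primer matches the template at positions 37–43.
Taking the reverse complement of GTGATCGCAAAGCTTGGAGG gives CCTCCAAGCTTTGCGATCAC, found at positions 61–80 on the template; the primer anneals here to the top strand with its 3' end pointing upstream.
The product is the template from position 37 through 80 (44 bp).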